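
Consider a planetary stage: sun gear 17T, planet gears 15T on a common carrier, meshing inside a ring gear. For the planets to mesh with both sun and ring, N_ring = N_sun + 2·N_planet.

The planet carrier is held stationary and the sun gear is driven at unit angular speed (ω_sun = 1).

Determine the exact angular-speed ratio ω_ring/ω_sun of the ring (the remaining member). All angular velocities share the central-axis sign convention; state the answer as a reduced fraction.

-17/47

N_ring = 17 + 2·15 = 47
17(ω_s−ω_c) = −47(ω_r−ω_c),  ω_c=0, ω_s=1
ω_r = 0 − (17/47)(1−0) = -17/47
ω_r/ω_s = -17/47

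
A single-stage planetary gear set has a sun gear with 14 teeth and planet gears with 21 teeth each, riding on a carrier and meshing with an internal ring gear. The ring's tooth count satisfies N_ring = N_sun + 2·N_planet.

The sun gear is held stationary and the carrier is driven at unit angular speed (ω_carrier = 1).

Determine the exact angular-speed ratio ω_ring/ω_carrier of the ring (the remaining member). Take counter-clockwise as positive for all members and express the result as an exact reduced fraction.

N_ring = 14 + 2·21 = 56
14(ω_s−ω_c) = −56(ω_r−ω_c),  ω_s=0, ω_c=1
ω_r = 1 − (14/56)(0−1) = 5/4
ω_r/ω_c = 5/4

5/4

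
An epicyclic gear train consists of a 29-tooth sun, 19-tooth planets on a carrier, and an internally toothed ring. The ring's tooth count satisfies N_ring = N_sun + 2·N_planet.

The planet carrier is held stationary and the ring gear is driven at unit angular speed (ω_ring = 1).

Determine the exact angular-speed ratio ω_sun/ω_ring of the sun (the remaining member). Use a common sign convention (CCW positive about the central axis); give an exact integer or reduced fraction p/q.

N_ring = 29 + 2·19 = 67
29(ω_s−ω_c) = −67(ω_r−ω_c),  ω_c=0, ω_r=1
ω_s = 0 − (67/29)(1−0) = -67/29
ω_s/ω_r = -67/29

-67/29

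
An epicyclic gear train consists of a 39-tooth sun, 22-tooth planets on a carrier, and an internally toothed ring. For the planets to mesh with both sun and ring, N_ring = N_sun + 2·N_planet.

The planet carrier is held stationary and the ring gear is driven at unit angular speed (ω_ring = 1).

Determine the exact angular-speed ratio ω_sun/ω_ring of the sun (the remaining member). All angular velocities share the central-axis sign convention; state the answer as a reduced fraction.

-83/39

N_ring = 39 + 2·22 = 83
39(ω_s−ω_c) = −83(ω_r−ω_c),  ω_c=0, ω_r=1
ω_s = 0 − (83/39)(1−0) = -83/39
ω_s/ω_r = -83/39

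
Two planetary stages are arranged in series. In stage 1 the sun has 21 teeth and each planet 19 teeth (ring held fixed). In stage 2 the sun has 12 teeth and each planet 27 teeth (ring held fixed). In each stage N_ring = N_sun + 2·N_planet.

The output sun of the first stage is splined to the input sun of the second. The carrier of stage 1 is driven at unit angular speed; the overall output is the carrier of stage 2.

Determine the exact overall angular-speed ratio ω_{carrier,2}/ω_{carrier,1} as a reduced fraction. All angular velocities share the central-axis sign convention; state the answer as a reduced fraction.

160/273

Stage 1: N_ring = 21 + 2·19 = 59
Stage 1: 21(ω_s−ω_c) = −59(ω_r−ω_c),  ω_r=0, ω_c=1
Stage 1: ω_s = 1 − (59/21)(0−1) = 80/21
  ⇒ ω_s¹/ω_c¹ = 80/21
Stage 2: N_ring = 12 + 2·27 = 66
Stage 2: 12(ω_s−ω_c) = −66(ω_r−ω_c),  ω_r=0, ω_s=1
Stage 2: 12(1−ω_c) = −66(0−ω_c)  ⇒  78ω_c = 12  ⇒  ω_c = 2/13
  ⇒ ω_c²/ω_s² = 2/13
Coupling ω_s² = ω_s¹ ⇒ overall = 80/21 × 2/13 = 160/273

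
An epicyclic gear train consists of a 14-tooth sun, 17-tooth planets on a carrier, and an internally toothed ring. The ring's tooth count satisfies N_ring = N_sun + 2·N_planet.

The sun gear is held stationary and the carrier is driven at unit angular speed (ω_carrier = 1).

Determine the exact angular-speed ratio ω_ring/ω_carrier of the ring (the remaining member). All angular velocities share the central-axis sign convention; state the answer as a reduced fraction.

N_ring = 14 + 2·17 = 48
14(ω_s−ω_c) = −48(ω_r−ω_c),  ω_s=0, ω_c=1
ω_r = 1 − (14/48)(0−1) = 31/24
ω_r/ω_c = 31/24

31/24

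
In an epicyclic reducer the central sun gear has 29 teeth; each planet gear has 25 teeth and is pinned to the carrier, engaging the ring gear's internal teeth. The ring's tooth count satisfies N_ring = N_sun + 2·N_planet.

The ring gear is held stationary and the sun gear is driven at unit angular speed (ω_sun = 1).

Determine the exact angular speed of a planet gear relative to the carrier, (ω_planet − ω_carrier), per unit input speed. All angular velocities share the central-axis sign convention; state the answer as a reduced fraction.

-2291/2700

N_ring = 29 + 2·25 = 79
29(ω_s−ω_c) = −79(ω_r−ω_c),  ω_r=0, ω_s=1
29(1−ω_c) = −79(0−ω_c)  ⇒  108ω_c = 29  ⇒  ω_c = 29/108
sun–planet: 29·(1−29/108) = −25·(ω_p−ω_c)  ⇒  ω_p−ω_c = −(29/25)·(79/108) = -2291/2700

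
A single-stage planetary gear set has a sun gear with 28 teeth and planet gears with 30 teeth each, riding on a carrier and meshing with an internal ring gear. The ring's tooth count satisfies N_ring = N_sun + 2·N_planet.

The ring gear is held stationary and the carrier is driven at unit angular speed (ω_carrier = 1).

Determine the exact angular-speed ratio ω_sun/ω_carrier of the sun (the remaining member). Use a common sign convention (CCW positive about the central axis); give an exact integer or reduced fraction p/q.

29/7

N_ring = 28 + 2·30 = 88
28(ω_s−ω_c) = −88(ω_r−ω_c),  ω_r=0, ω_c=1
ω_s = 1 − (88/28)(0−1) = 29/7
ω_s/ω_c = 29/7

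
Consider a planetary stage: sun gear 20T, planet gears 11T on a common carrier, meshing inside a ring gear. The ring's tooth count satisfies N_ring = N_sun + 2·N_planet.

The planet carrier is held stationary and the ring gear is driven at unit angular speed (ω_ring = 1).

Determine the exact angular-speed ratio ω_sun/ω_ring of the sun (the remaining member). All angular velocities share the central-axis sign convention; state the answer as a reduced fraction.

N_ring = 20 + 2·11 = 42
20(ω_s−ω_c) = −42(ω_r−ω_c),  ω_c=0, ω_r=1
ω_s = 0 − (42/20)(1−0) = -21/10
ω_s/ω_r = -21/10

-21/10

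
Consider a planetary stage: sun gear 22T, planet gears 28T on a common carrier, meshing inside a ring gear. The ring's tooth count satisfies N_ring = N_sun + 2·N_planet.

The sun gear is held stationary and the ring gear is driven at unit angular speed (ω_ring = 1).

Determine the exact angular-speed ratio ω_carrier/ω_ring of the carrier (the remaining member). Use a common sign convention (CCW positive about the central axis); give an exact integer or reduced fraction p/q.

39/50

N_ring = 22 + 2·28 = 78
22(ω_s−ω_c) = −78(ω_r−ω_c),  ω_s=0, ω_r=1
22(0−ω_c) = −78(1−ω_c)  ⇒  100ω_c = 78  ⇒  ω_c = 39/50
ω_c/ω_r = 39/50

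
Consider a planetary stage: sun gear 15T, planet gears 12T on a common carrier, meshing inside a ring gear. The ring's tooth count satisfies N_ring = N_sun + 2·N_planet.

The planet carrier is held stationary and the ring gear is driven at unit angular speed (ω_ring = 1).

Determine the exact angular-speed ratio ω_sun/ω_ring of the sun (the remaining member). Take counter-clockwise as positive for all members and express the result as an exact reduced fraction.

-13/5

N_ring = 15 + 2·12 = 39
15(ω_s−ω_c) = −39(ω_r−ω_c),  ω_c=0, ω_r=1
ω_s = 0 − (39/15)(1−0) = -13/5
ω_s/ω_r = -13/5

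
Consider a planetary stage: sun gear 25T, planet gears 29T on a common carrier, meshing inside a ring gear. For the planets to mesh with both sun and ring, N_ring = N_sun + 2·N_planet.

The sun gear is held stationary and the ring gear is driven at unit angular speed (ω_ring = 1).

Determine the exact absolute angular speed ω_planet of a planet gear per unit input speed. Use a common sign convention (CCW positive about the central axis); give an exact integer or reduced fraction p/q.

83/58

N_ring = 25 + 2·29 = 83
25(ω_s−ω_c) = −83(ω_r−ω_c),  ω_s=0, ω_r=1
25(0−ω_c) = −83(1−ω_c)  ⇒  108ω_c = 83  ⇒  ω_c = 83/108
sun–planet: 25·(0−83/108) = −29·(ω_p−ω_c)  ⇒  ω_p−ω_c = −(25/29)·(-83/108) = 2075/3132
ω_p = 83/108 + 2075/3132 = 83/58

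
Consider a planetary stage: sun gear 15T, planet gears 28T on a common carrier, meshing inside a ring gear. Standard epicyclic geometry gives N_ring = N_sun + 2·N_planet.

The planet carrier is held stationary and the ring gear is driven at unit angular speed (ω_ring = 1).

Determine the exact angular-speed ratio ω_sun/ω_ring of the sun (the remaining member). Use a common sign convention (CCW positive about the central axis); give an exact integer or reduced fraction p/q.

-71/15

N_ring = 15 + 2·28 = 71
15(ω_s−ω_c) = −71(ω_r−ω_c),  ω_c=0, ω_r=1
ω_s = 0 − (71/15)(1−0) = -71/15
ω_s/ω_r = -71/15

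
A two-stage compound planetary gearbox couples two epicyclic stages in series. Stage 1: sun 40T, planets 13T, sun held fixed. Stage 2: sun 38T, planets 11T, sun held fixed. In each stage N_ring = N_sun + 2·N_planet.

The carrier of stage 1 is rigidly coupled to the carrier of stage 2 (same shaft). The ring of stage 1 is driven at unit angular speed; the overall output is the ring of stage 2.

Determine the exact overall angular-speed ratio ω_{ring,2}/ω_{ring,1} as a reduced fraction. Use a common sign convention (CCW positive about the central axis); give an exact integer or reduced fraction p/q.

539/530

Stage 1: N_ring = 40 + 2·13 = 66
Stage 1: 40(ω_s−ω_c) = −66(ω_r−ω_c),  ω_s=0, ω_r=1
Stage 1: 40(0−ω_c) = −66(1−ω_c)  ⇒  106ω_c = 66  ⇒  ω_c = 33/53
  ⇒ ω_c¹/ω_r¹ = 33/53
Stage 2: N_ring = 38 + 2·11 = 60
Stage 2: 38(ω_s−ω_c) = −60(ω_r−ω_c),  ω_s=0, ω_c=1
Stage 2: ω_r = 1 − (38/60)(0−1) = 49/30
  ⇒ ω_r²/ω_c² = 49/30
Coupling ω_c² = ω_c¹ ⇒ overall = 33/53 × 49/30 = 539/530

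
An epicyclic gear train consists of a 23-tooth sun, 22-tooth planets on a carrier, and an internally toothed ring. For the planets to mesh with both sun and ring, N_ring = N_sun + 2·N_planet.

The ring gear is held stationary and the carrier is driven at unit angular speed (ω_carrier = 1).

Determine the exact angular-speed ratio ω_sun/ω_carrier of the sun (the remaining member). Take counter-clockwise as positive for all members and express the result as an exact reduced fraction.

90/23

N_ring = 23 + 2·22 = 67
23(ω_s−ω_c) = −67(ω_r−ω_c),  ω_r=0, ω_c=1
ω_s = 1 − (67/23)(0−1) = 90/23
ω_s/ω_c = 90/23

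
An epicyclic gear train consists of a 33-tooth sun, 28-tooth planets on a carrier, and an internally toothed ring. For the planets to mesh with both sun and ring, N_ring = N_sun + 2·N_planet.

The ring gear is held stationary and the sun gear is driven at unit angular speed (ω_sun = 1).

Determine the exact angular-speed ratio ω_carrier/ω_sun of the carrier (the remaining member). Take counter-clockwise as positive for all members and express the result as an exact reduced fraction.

33/122

N_ring = 33 + 2·28 = 89
33(ω_s−ω_c) = −89(ω_r−ω_c),  ω_r=0, ω_s=1
33(1−ω_c) = −89(0−ω_c)  ⇒  122ω_c = 33  ⇒  ω_c = 33/122
ω_c/ω_s = 33/122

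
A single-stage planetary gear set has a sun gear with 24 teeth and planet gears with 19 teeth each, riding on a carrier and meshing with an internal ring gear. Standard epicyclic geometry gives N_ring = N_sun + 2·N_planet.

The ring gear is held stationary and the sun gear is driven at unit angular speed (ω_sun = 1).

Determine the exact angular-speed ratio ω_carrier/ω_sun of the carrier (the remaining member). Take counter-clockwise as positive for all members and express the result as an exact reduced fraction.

12/43

N_ring = 24 + 2·19 = 62
24(ω_s−ω_c) = −62(ω_r−ω_c),  ω_r=0, ω_s=1
24(1−ω_c) = −62(0−ω_c)  ⇒  86ω_c = 24  ⇒  ω_c = 12/43
ω_c/ω_s = 12/43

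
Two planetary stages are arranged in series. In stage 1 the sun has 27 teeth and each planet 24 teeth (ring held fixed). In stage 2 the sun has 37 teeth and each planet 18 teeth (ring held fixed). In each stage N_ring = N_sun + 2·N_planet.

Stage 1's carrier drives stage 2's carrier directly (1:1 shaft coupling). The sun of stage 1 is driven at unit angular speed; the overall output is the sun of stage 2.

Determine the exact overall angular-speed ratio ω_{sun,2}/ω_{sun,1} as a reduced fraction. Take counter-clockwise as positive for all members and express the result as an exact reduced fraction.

495/629

Stage 1: N_ring = 27 + 2·24 = 75
Stage 1: 27(ω_s−ω_c) = −75(ω_r−ω_c),  ω_r=0, ω_s=1
Stage 1: 27(1−ω_c) = −75(0−ω_c)  ⇒  102ω_c = 27  ⇒  ω_c = 9/34
  ⇒ ω_c¹/ω_s¹ = 9/34
Stage 2: N_ring = 37 + 2·18 = 73
Stage 2: 37(ω_s−ω_c) = −73(ω_r−ω_c),  ω_r=0, ω_c=1
Stage 2: ω_s = 1 − (73/37)(0−1) = 110/37
  ⇒ ω_s²/ω_c² = 110/37
Coupling ω_c² = ω_c¹ ⇒ overall = 9/34 × 110/37 = 495/629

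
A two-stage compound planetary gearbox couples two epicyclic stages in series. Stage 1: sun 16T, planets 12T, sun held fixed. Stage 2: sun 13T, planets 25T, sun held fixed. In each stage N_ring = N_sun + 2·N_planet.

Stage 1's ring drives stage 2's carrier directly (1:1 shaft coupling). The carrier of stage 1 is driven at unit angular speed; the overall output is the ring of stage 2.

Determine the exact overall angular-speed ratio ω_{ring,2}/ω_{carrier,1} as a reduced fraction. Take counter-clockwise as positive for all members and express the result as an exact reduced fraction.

76/45

Stage 1: N_ring = 16 + 2·12 = 40
Stage 1: 16(ω_s−ω_c) = −40(ω_r−ω_c),  ω_s=0, ω_c=1
Stage 1: ω_r = 1 − (16/40)(0−1) = 7/5
  ⇒ ω_r¹/ω_c¹ = 7/5
Stage 2: N_ring = 13 + 2·25 = 63
Stage 2: 13(ω_s−ω_c) = −63(ω_r−ω_c),  ω_s=0, ω_c=1
Stage 2: ω_r = 1 − (13/63)(0−1) = 76/63
  ⇒ ω_r²/ω_c² = 76/63
Coupling ω_c² = ω_r¹ ⇒ overall = 7/5 × 76/63 = 76/45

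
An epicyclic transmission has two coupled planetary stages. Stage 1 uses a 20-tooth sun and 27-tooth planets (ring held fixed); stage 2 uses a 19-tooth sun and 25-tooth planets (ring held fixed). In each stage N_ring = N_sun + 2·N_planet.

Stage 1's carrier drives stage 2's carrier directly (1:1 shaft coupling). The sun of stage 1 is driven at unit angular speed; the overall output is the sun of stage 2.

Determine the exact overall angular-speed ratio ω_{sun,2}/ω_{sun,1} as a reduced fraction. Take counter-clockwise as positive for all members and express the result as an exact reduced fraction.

880/893

Stage 1: N_ring = 20 + 2·27 = 74
Stage 1: 20(ω_s−ω_c) = −74(ω_r−ω_c),  ω_r=0, ω_s=1
Stage 1: 20(1−ω_c) = −74(0−ω_c)  ⇒  94ω_c = 20  ⇒  ω_c = 10/47
  ⇒ ω_c¹/ω_s¹ = 10/47
Stage 2: N_ring = 19 + 2·25 = 69
Stage 2: 19(ω_s−ω_c) = −69(ω_r−ω_c),  ω_r=0, ω_c=1
Stage 2: ω_s = 1 − (69/19)(0−1) = 88/19
  ⇒ ω_s²/ω_c² = 88/19
Coupling ω_c² = ω_c¹ ⇒ overall = 10/47 × 88/19 = 880/893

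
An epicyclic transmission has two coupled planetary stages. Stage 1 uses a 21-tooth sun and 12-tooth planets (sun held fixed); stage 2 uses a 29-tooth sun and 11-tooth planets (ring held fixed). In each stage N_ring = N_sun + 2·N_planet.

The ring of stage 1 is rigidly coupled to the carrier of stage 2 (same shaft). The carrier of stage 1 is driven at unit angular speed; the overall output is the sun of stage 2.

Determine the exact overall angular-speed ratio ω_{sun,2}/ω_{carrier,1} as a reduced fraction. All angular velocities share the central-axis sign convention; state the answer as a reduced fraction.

Stage 1: N_ring = 21 + 2·12 = 45
Stage 1: 21(ω_s−ω_c) = −45(ω_r−ω_c),  ω_s=0, ω_c=1
Stage 1: ω_r = 1 − (21/45)(0−1) = 22/15
  ⇒ ω_r¹/ω_c¹ = 22/15
Stage 2: N_ring = 29 + 2·11 = 51
Stage 2: 29(ω_s−ω_c) = −51(ω_r−ω_c),  ω_r=0, ω_c=1
Stage 2: ω_s = 1 − (51/29)(0−1) = 80/29
  ⇒ ω_s²/ω_c² = 80/29
Coupling ω_c² = ω_r¹ ⇒ overall = 22/15 × 80/29 = 352/87

352/87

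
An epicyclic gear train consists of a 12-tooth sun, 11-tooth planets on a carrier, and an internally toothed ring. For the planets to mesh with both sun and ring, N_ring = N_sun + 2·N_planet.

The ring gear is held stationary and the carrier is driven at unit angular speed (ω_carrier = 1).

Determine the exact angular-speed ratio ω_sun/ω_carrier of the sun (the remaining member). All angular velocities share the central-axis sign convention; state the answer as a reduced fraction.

N_ring = 12 + 2·11 = 34
12(ω_s−ω_c) = −34(ω_r−ω_c),  ω_r=0, ω_c=1
ω_s = 1 − (34/12)(0−1) = 23/6
ω_s/ω_c = 23/6

23/6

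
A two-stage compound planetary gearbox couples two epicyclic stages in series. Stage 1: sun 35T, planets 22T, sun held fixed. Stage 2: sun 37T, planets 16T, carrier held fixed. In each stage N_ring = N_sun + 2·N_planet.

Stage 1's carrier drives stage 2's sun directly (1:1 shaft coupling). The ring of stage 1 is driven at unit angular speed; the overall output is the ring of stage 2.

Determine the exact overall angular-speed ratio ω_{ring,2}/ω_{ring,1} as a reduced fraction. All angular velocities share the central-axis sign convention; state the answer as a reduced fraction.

-2923/7866

Stage 1: N_ring = 35 + 2·22 = 79
Stage 1: 35(ω_s−ω_c) = −79(ω_r−ω_c),  ω_s=0, ω_r=1
Stage 1: 35(0−ω_c) = −79(1−ω_c)  ⇒  114ω_c = 79  ⇒  ω_c = 79/114
  ⇒ ω_c¹/ω_r¹ = 79/114
Stage 2: N_ring = 37 + 2·16 = 69
Stage 2: 37(ω_s−ω_c) = −69(ω_r−ω_c),  ω_c=0, ω_s=1
Stage 2: ω_r = 0 − (37/69)(1−0) = -37/69
  ⇒ ω_r²/ω_s² = -37/69
Coupling ω_s² = ω_c¹ ⇒ overall = 79/114 × -37/69 = -2923/7866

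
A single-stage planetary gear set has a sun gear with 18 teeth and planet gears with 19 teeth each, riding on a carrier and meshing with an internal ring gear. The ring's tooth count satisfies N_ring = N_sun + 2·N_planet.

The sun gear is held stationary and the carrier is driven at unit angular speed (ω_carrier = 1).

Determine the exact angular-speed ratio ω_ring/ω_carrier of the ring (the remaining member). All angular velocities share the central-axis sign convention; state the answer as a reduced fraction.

N_ring = 18 + 2·19 = 56
18(ω_s−ω_c) = −56(ω_r−ω_c),  ω_s=0, ω_c=1
ω_r = 1 − (18/56)(0−1) = 37/28
ω_r/ω_c = 37/28

37/28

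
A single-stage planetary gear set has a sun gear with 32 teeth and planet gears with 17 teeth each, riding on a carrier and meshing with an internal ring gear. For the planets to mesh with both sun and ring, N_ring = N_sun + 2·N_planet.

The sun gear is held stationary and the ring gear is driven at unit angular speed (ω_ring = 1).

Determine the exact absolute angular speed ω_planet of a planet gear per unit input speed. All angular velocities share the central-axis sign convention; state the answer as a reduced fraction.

33/17

N_ring = 32 + 2·17 = 66
32(ω_s−ω_c) = −66(ω_r−ω_c),  ω_s=0, ω_r=1
32(0−ω_c) = −66(1−ω_c)  ⇒  98ω_c = 66  ⇒  ω_c = 33/49
sun–planet: 32·(0−33/49) = −17·(ω_p−ω_c)  ⇒  ω_p−ω_c = −(32/17)·(-33/49) = 1056/833
ω_p = 33/49 + 1056/833 = 33/17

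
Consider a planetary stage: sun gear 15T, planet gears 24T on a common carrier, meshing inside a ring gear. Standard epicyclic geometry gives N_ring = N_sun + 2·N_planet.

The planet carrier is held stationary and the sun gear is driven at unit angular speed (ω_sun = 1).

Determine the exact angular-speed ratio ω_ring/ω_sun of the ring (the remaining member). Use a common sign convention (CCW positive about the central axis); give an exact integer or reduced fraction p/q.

-5/21

N_ring = 15 + 2·24 = 63
15(ω_s−ω_c) = −63(ω_r−ω_c),  ω_c=0, ω_s=1
ω_r = 0 − (15/63)(1−0) = -5/21
ω_r/ω_s = -5/21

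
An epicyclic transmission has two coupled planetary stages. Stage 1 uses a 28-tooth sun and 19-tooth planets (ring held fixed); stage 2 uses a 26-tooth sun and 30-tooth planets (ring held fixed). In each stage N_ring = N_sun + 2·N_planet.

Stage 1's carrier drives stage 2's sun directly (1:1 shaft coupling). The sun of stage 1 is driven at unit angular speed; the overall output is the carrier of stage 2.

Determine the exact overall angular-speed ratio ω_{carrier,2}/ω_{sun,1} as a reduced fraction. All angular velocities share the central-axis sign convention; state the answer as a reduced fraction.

13/188

Stage 1: N_ring = 28 + 2·19 = 66
Stage 1: 28(ω_s−ω_c) = −66(ω_r−ω_c),  ω_r=0, ω_s=1
Stage 1: 28(1−ω_c) = −66(0−ω_c)  ⇒  94ω_c = 28  ⇒  ω_c = 14/47
  ⇒ ω_c¹/ω_s¹ = 14/47
Stage 2: N_ring = 26 + 2·30 = 86
Stage 2: 26(ω_s−ω_c) = −86(ω_r−ω_c),  ω_r=0, ω_s=1
Stage 2: 26(1−ω_c) = −86(0−ω_c)  ⇒  112ω_c = 26  ⇒  ω_c = 13/56
  ⇒ ω_c²/ω_s² = 13/56
Coupling ω_s² = ω_c¹ ⇒ overall = 14/47 × 13/56 = 13/188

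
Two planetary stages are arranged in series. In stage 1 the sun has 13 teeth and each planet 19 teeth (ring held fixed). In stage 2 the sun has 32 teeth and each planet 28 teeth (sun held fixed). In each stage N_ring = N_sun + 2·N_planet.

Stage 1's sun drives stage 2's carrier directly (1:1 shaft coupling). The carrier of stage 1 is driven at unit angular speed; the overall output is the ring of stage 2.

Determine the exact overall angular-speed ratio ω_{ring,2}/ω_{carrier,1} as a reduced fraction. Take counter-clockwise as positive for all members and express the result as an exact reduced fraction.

960/143

Stage 1: N_ring = 13 + 2·19 = 51
Stage 1: 13(ω_s−ω_c) = −51(ω_r−ω_c),  ω_r=0, ω_c=1
Stage 1: ω_s = 1 − (51/13)(0−1) = 64/13
  ⇒ ω_s¹/ω_c¹ = 64/13
Stage 2: N_ring = 32 + 2·28 = 88
Stage 2: 32(ω_s−ω_c) = −88(ω_r−ω_c),  ω_s=0, ω_c=1
Stage 2: ω_r = 1 − (32/88)(0−1) = 15/11
  ⇒ ω_r²/ω_c² = 15/11
Coupling ω_c² = ω_s¹ ⇒ overall = 64/13 × 15/11 = 960/143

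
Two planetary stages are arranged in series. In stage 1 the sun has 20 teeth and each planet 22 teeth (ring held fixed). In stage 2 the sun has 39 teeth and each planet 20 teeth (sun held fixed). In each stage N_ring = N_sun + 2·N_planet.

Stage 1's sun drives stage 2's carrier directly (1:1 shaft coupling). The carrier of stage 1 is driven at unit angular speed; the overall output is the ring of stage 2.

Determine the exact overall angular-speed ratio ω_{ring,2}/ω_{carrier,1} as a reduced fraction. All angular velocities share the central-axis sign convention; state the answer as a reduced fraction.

2478/395

Stage 1: N_ring = 20 + 2·22 = 64
Stage 1: 20(ω_s−ω_c) = −64(ω_r−ω_c),  ω_r=0, ω_c=1
Stage 1: ω_s = 1 − (64/20)(0−1) = 21/5
  ⇒ ω_s¹/ω_c¹ = 21/5
Stage 2: N_ring = 39 + 2·20 = 79
Stage 2: 39(ω_s−ω_c) = −79(ω_r−ω_c),  ω_s=0, ω_c=1
Stage 2: ω_r = 1 − (39/79)(0−1) = 118/79
  ⇒ ω_r²/ω_c² = 118/79
Coupling ω_c² = ω_s¹ ⇒ overall = 21/5 × 118/79 = 2478/395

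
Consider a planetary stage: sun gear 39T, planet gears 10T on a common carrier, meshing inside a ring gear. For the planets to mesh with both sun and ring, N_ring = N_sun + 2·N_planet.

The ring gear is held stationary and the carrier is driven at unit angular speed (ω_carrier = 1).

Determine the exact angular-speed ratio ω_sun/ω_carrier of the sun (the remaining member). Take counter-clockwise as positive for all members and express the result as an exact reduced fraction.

N_ring = 39 + 2·10 = 59
39(ω_s−ω_c) = −59(ω_r−ω_c),  ω_r=0, ω_c=1
ω_s = 1 − (59/39)(0−1) = 98/39
ω_s/ω_c = 98/39

98/39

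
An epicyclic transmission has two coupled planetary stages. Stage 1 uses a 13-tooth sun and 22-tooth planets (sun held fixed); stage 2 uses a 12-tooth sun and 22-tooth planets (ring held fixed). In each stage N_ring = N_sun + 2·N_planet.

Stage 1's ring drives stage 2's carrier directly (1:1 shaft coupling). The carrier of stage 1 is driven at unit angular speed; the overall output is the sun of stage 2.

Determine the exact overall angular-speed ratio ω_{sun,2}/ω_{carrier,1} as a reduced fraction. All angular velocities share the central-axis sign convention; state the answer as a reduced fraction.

Stage 1: N_ring = 13 + 2·22 = 57
Stage 1: 13(ω_s−ω_c) = −57(ω_r−ω_c),  ω_s=0, ω_c=1
Stage 1: ω_r = 1 − (13/57)(0−1) = 70/57
  ⇒ ω_r¹/ω_c¹ = 70/57
Stage 2: N_ring = 12 + 2·22 = 56
Stage 2: 12(ω_s−ω_c) = −56(ω_r−ω_c),  ω_r=0, ω_c=1
Stage 2: ω_s = 1 − (56/12)(0−1) = 17/3
  ⇒ ω_s²/ω_c² = 17/3
Coupling ω_c² = ω_r¹ ⇒ overall = 70/57 × 17/3 = 1190/171

1190/171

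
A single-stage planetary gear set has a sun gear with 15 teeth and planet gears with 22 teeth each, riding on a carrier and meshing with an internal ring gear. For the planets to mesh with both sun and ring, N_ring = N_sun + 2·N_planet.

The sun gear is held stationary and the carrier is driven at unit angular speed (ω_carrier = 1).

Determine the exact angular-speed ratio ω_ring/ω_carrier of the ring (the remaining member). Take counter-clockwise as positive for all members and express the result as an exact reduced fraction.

N_ring = 15 + 2·22 = 59
15(ω_s−ω_c) = −59(ω_r−ω_c),  ω_s=0, ω_c=1
ω_r = 1 − (15/59)(0−1) = 74/59
ω_r/ω_c = 74/59

74/59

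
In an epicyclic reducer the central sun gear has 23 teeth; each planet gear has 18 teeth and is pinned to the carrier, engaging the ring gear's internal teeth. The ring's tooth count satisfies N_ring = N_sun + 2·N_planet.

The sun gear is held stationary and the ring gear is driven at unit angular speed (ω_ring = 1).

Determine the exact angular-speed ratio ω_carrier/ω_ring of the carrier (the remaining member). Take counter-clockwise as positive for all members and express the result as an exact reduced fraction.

59/82

N_ring = 23 + 2·18 = 59
23(ω_s−ω_c) = −59(ω_r−ω_c),  ω_s=0, ω_r=1
23(0−ω_c) = −59(1−ω_c)  ⇒  82ω_c = 59  ⇒  ω_c = 59/82
ω_c/ω_r = 59/82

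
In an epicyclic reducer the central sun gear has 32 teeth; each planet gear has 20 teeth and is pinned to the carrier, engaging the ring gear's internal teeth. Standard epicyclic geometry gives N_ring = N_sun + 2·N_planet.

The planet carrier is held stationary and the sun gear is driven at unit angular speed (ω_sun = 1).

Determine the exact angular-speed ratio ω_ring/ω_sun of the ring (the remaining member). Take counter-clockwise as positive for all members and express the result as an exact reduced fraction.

-4/9

N_ring = 32 + 2·20 = 72
32(ω_s−ω_c) = −72(ω_r−ω_c),  ω_c=0, ω_s=1
ω_r = 0 − (32/72)(1−0) = -4/9
ω_r/ω_s = -4/9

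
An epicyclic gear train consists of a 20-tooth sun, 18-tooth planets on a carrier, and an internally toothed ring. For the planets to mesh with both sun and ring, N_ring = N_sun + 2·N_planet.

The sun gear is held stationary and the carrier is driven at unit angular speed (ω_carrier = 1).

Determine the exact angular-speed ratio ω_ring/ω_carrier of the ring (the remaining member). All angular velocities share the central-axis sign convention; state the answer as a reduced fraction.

19/14

N_ring = 20 + 2·18 = 56
20(ω_s−ω_c) = −56(ω_r−ω_c),  ω_s=0, ω_c=1
ω_r = 1 − (20/56)(0−1) = 19/14
ω_r/ω_c = 19/14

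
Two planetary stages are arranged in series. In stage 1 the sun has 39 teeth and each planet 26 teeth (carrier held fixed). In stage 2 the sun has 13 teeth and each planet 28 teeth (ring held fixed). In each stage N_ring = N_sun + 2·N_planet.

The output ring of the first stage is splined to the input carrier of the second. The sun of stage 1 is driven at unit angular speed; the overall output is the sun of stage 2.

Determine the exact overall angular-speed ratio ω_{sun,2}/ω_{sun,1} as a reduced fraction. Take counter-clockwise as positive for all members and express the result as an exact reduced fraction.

-246/91

Stage 1: N_ring = 39 + 2·26 = 91
Stage 1: 39(ω_s−ω_c) = −91(ω_r−ω_c),  ω_c=0, ω_s=1
Stage 1: ω_r = 0 − (39/91)(1−0) = -3/7
  ⇒ ω_r¹/ω_s¹ = -3/7
Stage 2: N_ring = 13 + 2·28 = 69
Stage 2: 13(ω_s−ω_c) = −69(ω_r−ω_c),  ω_r=0, ω_c=1
Stage 2: ω_s = 1 − (69/13)(0−1) = 82/13
  ⇒ ω_s²/ω_c² = 82/13
Coupling ω_c² = ω_r¹ ⇒ overall = -3/7 × 82/13 = -246/91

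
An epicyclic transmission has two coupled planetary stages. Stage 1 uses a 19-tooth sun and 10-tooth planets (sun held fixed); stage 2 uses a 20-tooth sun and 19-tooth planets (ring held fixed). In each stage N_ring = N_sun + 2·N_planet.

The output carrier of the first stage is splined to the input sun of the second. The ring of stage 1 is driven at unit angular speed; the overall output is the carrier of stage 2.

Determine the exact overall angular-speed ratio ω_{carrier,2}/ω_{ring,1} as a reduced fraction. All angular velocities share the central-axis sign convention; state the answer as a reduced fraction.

5/29

Stage 1: N_ring = 19 + 2·10 = 39
Stage 1: 19(ω_s−ω_c) = −39(ω_r−ω_c),  ω_s=0, ω_r=1
Stage 1: 19(0−ω_c) = −39(1−ω_c)  ⇒  58ω_c = 39  ⇒  ω_c = 39/58
  ⇒ ω_c¹/ω_r¹ = 39/58
Stage 2: N_ring = 20 + 2·19 = 58
Stage 2: 20(ω_s−ω_c) = −58(ω_r−ω_c),  ω_r=0, ω_s=1
Stage 2: 20(1−ω_c) = −58(0−ω_c)  ⇒  78ω_c = 20  ⇒  ω_c = 10/39
  ⇒ ω_c²/ω_s² = 10/39
Coupling ω_s² = ω_c¹ ⇒ overall = 39/58 × 10/39 = 5/29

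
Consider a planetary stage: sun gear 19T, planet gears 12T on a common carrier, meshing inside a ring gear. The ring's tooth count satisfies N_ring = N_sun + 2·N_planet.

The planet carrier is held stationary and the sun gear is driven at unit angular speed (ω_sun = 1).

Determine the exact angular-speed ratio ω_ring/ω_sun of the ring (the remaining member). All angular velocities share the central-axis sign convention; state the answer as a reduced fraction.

-19/43

N_ring = 19 + 2·12 = 43
19(ω_s−ω_c) = −43(ω_r−ω_c),  ω_c=0, ω_s=1
ω_r = 0 − (19/43)(1−0) = -19/43
ω_r/ω_s = -19/43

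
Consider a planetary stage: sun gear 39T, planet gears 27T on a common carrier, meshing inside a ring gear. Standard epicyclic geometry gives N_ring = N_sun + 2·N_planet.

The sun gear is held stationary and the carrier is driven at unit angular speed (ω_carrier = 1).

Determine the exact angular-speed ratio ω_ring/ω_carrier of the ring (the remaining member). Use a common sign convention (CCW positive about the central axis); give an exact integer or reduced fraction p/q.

N_ring = 39 + 2·27 = 93
39(ω_s−ω_c) = −93(ω_r−ω_c),  ω_s=0, ω_c=1
ω_r = 1 − (39/93)(0−1) = 44/31
ω_r/ω_c = 44/31

44/31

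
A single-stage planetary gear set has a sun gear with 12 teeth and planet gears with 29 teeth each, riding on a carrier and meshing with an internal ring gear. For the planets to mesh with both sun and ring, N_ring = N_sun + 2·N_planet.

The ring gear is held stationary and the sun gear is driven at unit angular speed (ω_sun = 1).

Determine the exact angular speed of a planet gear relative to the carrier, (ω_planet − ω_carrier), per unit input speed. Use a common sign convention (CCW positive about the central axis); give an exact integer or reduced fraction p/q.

N_ring = 12 + 2·29 = 70
12(ω_s−ω_c) = −70(ω_r−ω_c),  ω_r=0, ω_s=1
12(1−ω_c) = −70(0−ω_c)  ⇒  82ω_c = 12  ⇒  ω_c = 6/41
sun–planet: 12·(1−6/41) = −29·(ω_p−ω_c)  ⇒  ω_p−ω_c = −(12/29)·(35/41) = -420/1189

-420/1189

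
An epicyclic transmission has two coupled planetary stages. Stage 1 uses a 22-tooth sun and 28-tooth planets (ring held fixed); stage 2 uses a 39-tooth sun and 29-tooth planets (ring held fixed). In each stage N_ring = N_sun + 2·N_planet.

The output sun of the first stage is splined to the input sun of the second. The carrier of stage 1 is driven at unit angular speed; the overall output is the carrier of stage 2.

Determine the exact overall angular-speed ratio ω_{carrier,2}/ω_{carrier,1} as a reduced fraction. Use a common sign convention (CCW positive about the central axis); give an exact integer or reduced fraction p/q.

Stage 1: N_ring = 22 + 2·28 = 78
Stage 1: 22(ω_s−ω_c) = −78(ω_r−ω_c),  ω_r=0, ω_c=1
Stage 1: ω_s = 1 − (78/22)(0−1) = 50/11
  ⇒ ω_s¹/ω_c¹ = 50/11
Stage 2: N_ring = 39 + 2·29 = 97
Stage 2: 39(ω_s−ω_c) = −97(ω_r−ω_c),  ω_r=0, ω_s=1
Stage 2: 39(1−ω_c) = −97(0−ω_c)  ⇒  136ω_c = 39  ⇒  ω_c = 39/136
  ⇒ ω_c²/ω_s² = 39/136
Coupling ω_s² = ω_s¹ ⇒ overall = 50/11 × 39/136 = 975/748

975/748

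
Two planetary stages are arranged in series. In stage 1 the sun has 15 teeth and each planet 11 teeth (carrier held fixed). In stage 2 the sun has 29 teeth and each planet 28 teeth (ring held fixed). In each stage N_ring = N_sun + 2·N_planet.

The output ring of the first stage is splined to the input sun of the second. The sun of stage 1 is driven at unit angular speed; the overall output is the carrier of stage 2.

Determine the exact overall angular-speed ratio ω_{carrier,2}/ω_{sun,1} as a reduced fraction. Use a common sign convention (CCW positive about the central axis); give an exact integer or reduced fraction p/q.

Stage 1: N_ring = 15 + 2·11 = 37
Stage 1: 15(ω_s−ω_c) = −37(ω_r−ω_c),  ω_c=0, ω_s=1
Stage 1: ω_r = 0 − (15/37)(1−0) = -15/37
  ⇒ ω_r¹/ω_s¹ = -15/37
Stage 2: N_ring = 29 + 2·28 = 85
Stage 2: 29(ω_s−ω_c) = −85(ω_r−ω_c),  ω_r=0, ω_s=1
Stage 2: 29(1−ω_c) = −85(0−ω_c)  ⇒  114ω_c = 29  ⇒  ω_c = 29/114
  ⇒ ω_c²/ω_s² = 29/114
Coupling ω_s² = ω_r¹ ⇒ overall = -15/37 × 29/114 = -145/1406

-145/1406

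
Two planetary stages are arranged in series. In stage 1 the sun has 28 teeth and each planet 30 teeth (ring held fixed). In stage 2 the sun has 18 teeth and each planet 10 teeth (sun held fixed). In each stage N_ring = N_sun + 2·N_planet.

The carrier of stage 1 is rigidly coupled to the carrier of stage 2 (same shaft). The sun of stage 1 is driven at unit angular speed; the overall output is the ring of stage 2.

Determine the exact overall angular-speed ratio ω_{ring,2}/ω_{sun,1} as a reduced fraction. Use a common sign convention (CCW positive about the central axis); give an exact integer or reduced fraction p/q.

196/551

Stage 1: N_ring = 28 + 2·30 = 88
Stage 1: 28(ω_s−ω_c) = −88(ω_r−ω_c),  ω_r=0, ω_s=1
Stage 1: 28(1−ω_c) = −88(0−ω_c)  ⇒  116ω_c = 28  ⇒  ω_c = 7/29
  ⇒ ω_c¹/ω_s¹ = 7/29
Stage 2: N_ring = 18 + 2·10 = 38
Stage 2: 18(ω_s−ω_c) = −38(ω_r−ω_c),  ω_s=0, ω_c=1
Stage 2: ω_r = 1 − (18/38)(0−1) = 28/19
  ⇒ ω_r²/ω_c² = 28/19
Coupling ω_c² = ω_c¹ ⇒ overall = 7/29 × 28/19 = 196/551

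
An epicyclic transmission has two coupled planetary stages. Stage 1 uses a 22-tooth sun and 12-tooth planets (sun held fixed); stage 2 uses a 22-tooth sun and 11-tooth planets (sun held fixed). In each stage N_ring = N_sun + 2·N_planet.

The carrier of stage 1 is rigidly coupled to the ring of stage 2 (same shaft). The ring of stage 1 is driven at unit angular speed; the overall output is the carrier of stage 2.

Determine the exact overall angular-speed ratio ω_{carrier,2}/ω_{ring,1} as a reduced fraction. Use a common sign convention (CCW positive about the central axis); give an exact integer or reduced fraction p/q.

Stage 1: N_ring = 22 + 2·12 = 46
Stage 1: 22(ω_s−ω_c) = −46(ω_r−ω_c),  ω_s=0, ω_r=1
Stage 1: 22(0−ω_c) = −46(1−ω_c)  ⇒  68ω_c = 46  ⇒  ω_c = 23/34
  ⇒ ω_c¹/ω_r¹ = 23/34
Stage 2: N_ring = 22 + 2·11 = 44
Stage 2: 22(ω_s−ω_c) = −44(ω_r−ω_c),  ω_s=0, ω_r=1
Stage 2: 22(0−ω_c) = −44(1−ω_c)  ⇒  66ω_c = 44  ⇒  ω_c = 2/3
  ⇒ ω_c²/ω_r² = 2/3
Coupling ω_r² = ω_c¹ ⇒ overall = 23/34 × 2/3 = 23/51

23/51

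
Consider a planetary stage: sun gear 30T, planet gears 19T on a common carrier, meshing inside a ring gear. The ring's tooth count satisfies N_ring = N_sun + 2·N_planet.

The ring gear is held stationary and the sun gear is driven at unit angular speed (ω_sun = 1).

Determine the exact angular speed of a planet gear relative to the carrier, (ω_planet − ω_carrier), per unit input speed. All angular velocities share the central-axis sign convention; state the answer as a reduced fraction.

-1020/931

N_ring = 30 + 2·19 = 68
30(ω_s−ω_c) = −68(ω_r−ω_c),  ω_r=0, ω_s=1
30(1−ω_c) = −68(0−ω_c)  ⇒  98ω_c = 30  ⇒  ω_c = 15/49
sun–planet: 30·(1−15/49) = −19·(ω_p−ω_c)  ⇒  ω_p−ω_c = −(30/19)·(34/49) = -1020/931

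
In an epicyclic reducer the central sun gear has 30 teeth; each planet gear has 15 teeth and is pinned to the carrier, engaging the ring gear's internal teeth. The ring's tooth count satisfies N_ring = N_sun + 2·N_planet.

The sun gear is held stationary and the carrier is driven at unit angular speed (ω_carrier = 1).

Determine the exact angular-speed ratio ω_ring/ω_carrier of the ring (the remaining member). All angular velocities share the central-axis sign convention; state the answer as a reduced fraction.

3/2

N_ring = 30 + 2·15 = 60
30(ω_s−ω_c) = −60(ω_r−ω_c),  ω_s=0, ω_c=1
ω_r = 1 − (30/60)(0−1) = 3/2
ω_r/ω_c = 3/2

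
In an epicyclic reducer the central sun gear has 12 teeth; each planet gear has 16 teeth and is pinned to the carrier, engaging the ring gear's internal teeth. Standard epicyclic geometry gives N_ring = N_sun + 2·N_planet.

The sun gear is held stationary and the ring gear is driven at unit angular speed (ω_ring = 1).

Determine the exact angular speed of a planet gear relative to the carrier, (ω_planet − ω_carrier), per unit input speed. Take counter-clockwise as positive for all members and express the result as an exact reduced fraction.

33/56

N_ring = 12 + 2·16 = 44
12(ω_s−ω_c) = −44(ω_r−ω_c),  ω_s=0, ω_r=1
12(0−ω_c) = −44(1−ω_c)  ⇒  56ω_c = 44  ⇒  ω_c = 11/14
sun–planet: 12·(0−11/14) = −16·(ω_p−ω_c)  ⇒  ω_p−ω_c = −(12/16)·(-11/14) = 33/56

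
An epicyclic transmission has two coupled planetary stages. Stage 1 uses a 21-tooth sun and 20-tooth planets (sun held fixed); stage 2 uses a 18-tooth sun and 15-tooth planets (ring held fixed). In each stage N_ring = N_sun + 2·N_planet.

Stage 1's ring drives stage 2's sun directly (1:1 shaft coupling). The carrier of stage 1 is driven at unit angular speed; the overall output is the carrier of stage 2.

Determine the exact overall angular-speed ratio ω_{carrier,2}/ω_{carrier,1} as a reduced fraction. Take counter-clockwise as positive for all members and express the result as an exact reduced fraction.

246/671

Stage 1: N_ring = 21 + 2·20 = 61
Stage 1: 21(ω_s−ω_c) = −61(ω_r−ω_c),  ω_s=0, ω_c=1
Stage 1: ω_r = 1 − (21/61)(0−1) = 82/61
  ⇒ ω_r¹/ω_c¹ = 82/61
Stage 2: N_ring = 18 + 2·15 = 48
Stage 2: 18(ω_s−ω_c) = −48(ω_r−ω_c),  ω_r=0, ω_s=1
Stage 2: 18(1−ω_c) = −48(0−ω_c)  ⇒  66ω_c = 18  ⇒  ω_c = 3/11
  ⇒ ω_c²/ω_s² = 3/11
Coupling ω_s² = ω_r¹ ⇒ overall = 82/61 × 3/11 = 246/671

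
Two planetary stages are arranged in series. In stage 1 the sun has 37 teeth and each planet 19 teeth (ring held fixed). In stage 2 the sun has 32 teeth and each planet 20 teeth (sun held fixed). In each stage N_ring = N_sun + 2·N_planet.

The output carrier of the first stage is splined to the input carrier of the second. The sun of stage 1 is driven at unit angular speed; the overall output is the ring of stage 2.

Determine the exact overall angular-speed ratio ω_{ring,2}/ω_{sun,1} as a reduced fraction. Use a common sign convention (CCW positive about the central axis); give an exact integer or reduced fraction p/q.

Stage 1: N_ring = 37 + 2·19 = 75
Stage 1: 37(ω_s−ω_c) = −75(ω_r−ω_c),  ω_r=0, ω_s=1
Stage 1: 37(1−ω_c) = −75(0−ω_c)  ⇒  112ω_c = 37  ⇒  ω_c = 37/112
  ⇒ ω_c¹/ω_s¹ = 37/112
Stage 2: N_ring = 32 + 2·20 = 72
Stage 2: 32(ω_s−ω_c) = −72(ω_r−ω_c),  ω_s=0, ω_c=1
Stage 2: ω_r = 1 − (32/72)(0−1) = 13/9
  ⇒ ω_r²/ω_c² = 13/9
Coupling ω_c² = ω_c¹ ⇒ overall = 37/112 × 13/9 = 481/1008

481/1008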